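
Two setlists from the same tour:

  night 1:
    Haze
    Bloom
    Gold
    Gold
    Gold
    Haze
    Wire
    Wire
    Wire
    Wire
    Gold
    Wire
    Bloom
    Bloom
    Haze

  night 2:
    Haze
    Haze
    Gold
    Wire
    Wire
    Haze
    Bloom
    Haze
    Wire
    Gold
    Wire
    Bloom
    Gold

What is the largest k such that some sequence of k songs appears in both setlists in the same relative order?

Taking Haze [1,2]; then Gold [5,3]; then Wire [7,4]; then Wire [8,5]; then Wire [10,9]; then Gold [11,10]; then Wire [12,11]; then Bloom [13,12] gives a common subsequence of length 8. The LCS DP gives dp[15][13] = 8, so this is optimal.

8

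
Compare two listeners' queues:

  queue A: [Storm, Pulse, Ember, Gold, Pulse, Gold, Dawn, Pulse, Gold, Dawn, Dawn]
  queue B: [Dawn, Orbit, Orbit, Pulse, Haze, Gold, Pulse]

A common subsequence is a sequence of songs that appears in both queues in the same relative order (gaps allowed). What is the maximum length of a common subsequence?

3

Match Pulse [2,4] → Gold [6,6] → Pulse [8,7] — 3 songs in the same relative order in both. dp[11][7] = 3 confirms this is the maximum.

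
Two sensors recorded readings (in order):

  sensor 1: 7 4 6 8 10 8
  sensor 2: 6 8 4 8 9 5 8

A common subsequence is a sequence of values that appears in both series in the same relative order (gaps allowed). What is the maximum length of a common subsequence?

3

One common subsequence of length 3: 4 at sensor 1[2]=sensor 2[3], then 8 at sensor 1[4]=sensor 2[4], then 8 at sensor 1[6]=sensor 2[7]. The LCS DP gives dp[6][7] = 3, so this is optimal.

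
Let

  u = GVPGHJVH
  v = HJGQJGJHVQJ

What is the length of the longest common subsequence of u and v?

Let dp[i][j] be the LCS length of the first i characters of u and the first j characters of v. dp[i][j] = dp[i-1][j-1]+1 when the i-th and j-th characters match, else max(dp[i-1][j], dp[i][j-1]).
    ·  H  J  G  Q  J  G  J  H  V  Q  J
 ·  0  0  0  0  0  0  0  0  0  0  0  0
 G  0  0  0  1  1  1  1  1  1  1  1  1
 V  0  0  0  1  1  1  1  1  1  2  2  2
 P  0  0  0  1  1  1  1  1  1  2  2  2
 G  0  0  0  1  1  1  2  2  2  2  2  2
 H  0  1  1  1  1  1  2  2  3  3  3  3
 J  0  1  2  2  2  2  2  3  3  3  3  4
 V  0  1  2  2  2  2  2  3  3  4  4  4
 H  0  1  2  2  2  2  2  3  4  4  4  4
dp[8][11] = 4. One LCS (by backtracking along matches): GGHJ.

4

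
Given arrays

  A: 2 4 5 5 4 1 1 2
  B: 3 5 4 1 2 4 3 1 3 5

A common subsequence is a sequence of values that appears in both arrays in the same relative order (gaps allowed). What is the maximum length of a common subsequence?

4

Let dp[i][j] be the LCS length of the first i values of A and the first j values of B. dp[i][j] = dp[i-1][j-1]+1 when the i-th and j-th values match, else max(dp[i-1][j], dp[i][j-1]).
    ·  3  5  4  1  2  4  3  1  3  5
 ·  0  0  0  0  0  0  0  0  0  0  0
 2  0  0  0  0  0  1  1  1  1  1  1
 4  0  0  0  1  1  1  2  2  2  2  2
 5  0  0  1  1  1  1  2  2  2  2  3
 5  0  0  1  1  1  1  2  2  2  2  3
 4  0  0  1  2  2  2  2  2  2  2  3
 1  0  0  1  2  3  3  3  3  3  3  3
 1  0  0  1  2  3  3  3  3  4  4  4
 2  0  0  1  2  3  4  4  4  4  4  4
dp[8][10] = 4. One LCS (by backtracking along matches): 5, 4, 1, 1.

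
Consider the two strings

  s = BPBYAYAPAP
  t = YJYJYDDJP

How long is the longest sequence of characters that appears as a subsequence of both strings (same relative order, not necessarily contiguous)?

3

Let dp[i][j] be the LCS length of the first i characters of s and the first j characters of t. dp[i][j] = dp[i-1][j-1]+1 when the i-th and j-th characters match, else max(dp[i-1][j], dp[i][j-1]).
    ·  Y  J  Y  J  Y  D  D  J  P
 ·  0  0  0  0  0  0  0  0  0  0
 B  0  0  0  0  0  0  0  0  0  0
 P  0  0  0  0  0  0  0  0  0  1
 B  0  0  0  0  0  0  0  0  0  1
 Y  0  1  1  1  1  1  1  1  1  1
 A  0  1  1  1  1  1  1  1  1  1
 Y  0  1  1  2  2  2  2  2  2  2
 A  0  1  1  2  2  2  2  2  2  2
 P  0  1  1  2  2  2  2  2  2  3
 A  0  1  1  2  2  2  2  2  2  3
 P  0  1  1  2  2  2  2  2  2  3
dp[10][9] = 3. One LCS (by backtracking along matches): YYP.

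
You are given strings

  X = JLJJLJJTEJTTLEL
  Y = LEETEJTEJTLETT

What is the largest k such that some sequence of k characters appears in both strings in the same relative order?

Match L (X #2, Y #1) → J (X #7, Y #6) → T (X #8, Y #7) → E (X #9, Y #8) → J (X #10, Y #9) → T (X #12, Y #10) → L (X #13, Y #11) → E (X #14, Y #12) — 8 characters in the same relative order in both, and the DP table's final entry dp[15][14] is also 8, so no common subsequence is longer.

8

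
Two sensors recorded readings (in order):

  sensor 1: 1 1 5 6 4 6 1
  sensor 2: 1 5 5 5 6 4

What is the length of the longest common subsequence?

4

One common subsequence of length 4: 1 [1,1] → 5 [3,4] → 6 [4,5] → 4 [5,6], and the DP table's final entry dp[7][6] is also 4, so no common subsequence is longer.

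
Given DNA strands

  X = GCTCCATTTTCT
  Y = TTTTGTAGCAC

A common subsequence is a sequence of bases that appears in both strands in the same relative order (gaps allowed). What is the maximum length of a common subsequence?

6

Let dp[i][j] be the LCS length of the first i bases of X and the first j bases of Y. dp[i][j] = dp[i-1][j-1]+1 when the i-th and j-th bases match, else max(dp[i-1][j], dp[i][j-1]).
    ·  T  T  T  T  G  T  A  G  C  A  C
 ·  0  0  0  0  0  0  0  0  0  0  0  0
 G  0  0  0  0  0  1  1  1  1  1  1  1
 C  0  0  0  0  0  1  1  1  1  2  2  2
 T  0  1  1  1  1  1  2  2  2  2  2  2
 C  0  1  1  1  1  1  2  2  2  3  3  3
 C  0  1  1  1  1  1  2  2  2  3  3  4
 A  0  1  1  1  1  1  2  3  3  3  4  4
 T  0  1  2  2  2  2  2  3  3  3  4  4
 T  0  1  2  3  3  3  3  3  3  3  4  4
 T  0  1  2  3  4  4  4  4  4  4  4  4
 T  0  1  2  3  4  4  5  5  5  5  5  5
 C  0  1  2  3  4  4  5  5  5  6  6  6
 T  0  1  2  3  4  4  5  5  5  6  6  6
dp[12][11] = 6. One LCS (by backtracking along matches): TTTTTC.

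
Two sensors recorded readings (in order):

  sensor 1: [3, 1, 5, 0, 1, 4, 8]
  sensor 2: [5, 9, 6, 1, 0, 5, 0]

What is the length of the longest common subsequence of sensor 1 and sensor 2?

Pick 1 [2,4] → 5 [3,6] → 0 [4,7]; all 3 values appear in both, in order, and the DP table's final entry dp[7][7] is also 3, so no common subsequence is longer.

3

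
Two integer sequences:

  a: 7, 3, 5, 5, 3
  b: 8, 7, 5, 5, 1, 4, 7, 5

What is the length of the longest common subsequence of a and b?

Let dp[i][j] be the LCS length of the first i values of a and the first j values of b. dp[i][j] = dp[i-1][j-1]+1 when the i-th and j-th values match, else max(dp[i-1][j], dp[i][j-1]).
    ·  8  7  5  5  1  4  7  5
 ·  0  0  0  0  0  0  0  0  0
 7  0  0  1  1  1  1  1  1  1
 3  0  0  1  1  1  1  1  1  1
 5  0  0  1  2  2  2  2  2  2
 5  0  0  1  2  3  3  3  3  3
 3  0  0  1  2  3  3  3  3  3
dp[5][8] = 3. One LCS (by backtracking along matches): 7, 5, 5.

3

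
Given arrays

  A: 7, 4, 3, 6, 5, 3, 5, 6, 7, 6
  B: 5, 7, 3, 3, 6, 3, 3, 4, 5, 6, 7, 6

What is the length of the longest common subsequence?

8

Pick 7 [1,2], then 3 [3,4], then 6 [4,5], then 3 [6,7], then 5 [7,9], then 6 [8,10], then 7 [9,11], then 6 [10,12]; all 8 values appear in both, in order. dp[10][12] = 8 confirms this is the maximum.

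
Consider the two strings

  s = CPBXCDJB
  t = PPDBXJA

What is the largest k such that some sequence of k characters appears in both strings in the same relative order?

Pick P [2,2]; then B [3,4]; then X [4,5]; then J [7,6]; all 4 characters appear in both, in order, and the DP table's final entry dp[8][7] is also 4, so no common subsequence is longer.

4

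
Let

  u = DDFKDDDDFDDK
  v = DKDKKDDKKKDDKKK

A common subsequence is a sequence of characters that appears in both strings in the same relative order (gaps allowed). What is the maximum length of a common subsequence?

One common subsequence of length 8: D [1,1]; then D [2,3]; then K [4,5]; then D [5,6]; then D [6,7]; then D [7,11]; then D [8,12]; then K [12,15]. dp[12][15] = 8 confirms this is the maximum.

8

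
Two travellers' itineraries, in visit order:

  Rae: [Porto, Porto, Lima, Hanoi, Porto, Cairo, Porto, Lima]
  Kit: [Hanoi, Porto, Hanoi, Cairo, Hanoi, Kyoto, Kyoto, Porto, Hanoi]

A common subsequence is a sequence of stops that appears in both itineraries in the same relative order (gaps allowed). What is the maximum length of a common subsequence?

4

Match Porto [2,2] → Hanoi [4,3] → Cairo [6,4] → Porto [7,8] — 4 stops in the same relative order in both. dp[8][9] = 4 confirms this is the maximum.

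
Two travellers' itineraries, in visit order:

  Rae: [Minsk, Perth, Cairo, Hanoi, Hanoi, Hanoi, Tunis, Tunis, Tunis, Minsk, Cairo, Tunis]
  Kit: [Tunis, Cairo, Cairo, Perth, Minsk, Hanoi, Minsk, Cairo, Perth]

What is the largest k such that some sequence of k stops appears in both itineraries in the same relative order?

4

One common subsequence of length 4: Minsk at Rae[1]=Kit[5] → Hanoi at Rae[6]=Kit[6] → Minsk at Rae[10]=Kit[7] → Cairo at Rae[11]=Kit[8], and the DP table's final entry dp[12][9] is also 4, so no common subsequence is longer.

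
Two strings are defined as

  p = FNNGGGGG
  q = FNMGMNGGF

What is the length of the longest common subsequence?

Match F [1,1], then N [2,2], then N [3,6], then G [4,7], then G [5,8] — 5 characters in the same relative order in both, and the DP table's final entry dp[8][9] is also 5, so no common subsequence is longer.

5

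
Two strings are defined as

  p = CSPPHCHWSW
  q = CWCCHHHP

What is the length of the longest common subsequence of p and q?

3

Let dp[i][j] be the LCS length of the first i characters of p and the first j characters of q. dp[i][j] = dp[i-1][j-1]+1 when the i-th and j-th characters match, else max(dp[i-1][j], dp[i][j-1]).
    ·  C  W  C  C  H  H  H  P
 ·  0  0  0  0  0  0  0  0  0
 C  0  1  1  1  1  1  1  1  1
 S  0  1  1  1  1  1  1  1  1
 P  0  1  1  1  1  1  1  1  2
 P  0  1  1  1  1  1  1  1  2
 H  0  1  1  1  1  2  2  2  2
 C  0  1  1  2  2  2  2  2  2
 H  0  1  1  2  2  3  3  3  3
 W  0  1  2  2  2  3  3  3  3
 S  0  1  2  2  2  3  3  3  3
 W  0  1  2  2  2  3  3  3  3
dp[10][8] = 3. One LCS (by backtracking along matches): CHH.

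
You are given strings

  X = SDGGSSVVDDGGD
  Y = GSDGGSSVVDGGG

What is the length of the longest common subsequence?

11

Match S [1,2]; then D [2,3]; then G [3,4]; then G [4,5]; then S [5,6]; then S [6,7]; then V [7,8]; then V [8,9]; then D [9,10]; then G [11,12]; then G [12,13] — 11 characters in the same relative order in both. The LCS DP gives dp[13][13] = 11, so this is optimal.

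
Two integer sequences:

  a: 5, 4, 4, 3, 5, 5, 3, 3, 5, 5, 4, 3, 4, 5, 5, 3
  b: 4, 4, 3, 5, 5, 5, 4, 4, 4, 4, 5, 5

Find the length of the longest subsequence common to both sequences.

One common subsequence of length 10: 4 at a[2]=b[1], 4 at a[3]=b[2], 3 at a[4]=b[3], 5 at a[5]=b[4], 5 at a[6]=b[5], 5 at a[9]=b[6], 4 at a[11]=b[9], 4 at a[13]=b[10], 5 at a[14]=b[11], 5 at a[15]=b[12]. The LCS DP gives dp[16][12] = 10, so this is optimal.

10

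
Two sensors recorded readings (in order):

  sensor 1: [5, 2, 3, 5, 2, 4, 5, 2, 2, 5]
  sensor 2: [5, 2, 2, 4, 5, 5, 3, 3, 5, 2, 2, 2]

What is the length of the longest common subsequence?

7

Let dp[i][j] be the LCS length of the first i values of sensor 1 and the first j values of sensor 2. dp[i][j] = dp[i-1][j-1]+1 when the i-th and j-th values match, else max(dp[i-1][j], dp[i][j-1]).
    ·  5  2  2  4  5  5  3  3  5  2  2  2
 ·  0  0  0  0  0  0  0  0  0  0  0  0  0
 5  0  1  1  1  1  1  1  1  1  1  1  1  1
 2  0  1  2  2  2  2  2  2  2  2  2  2  2
 3  0  1  2  2  2  2  2  3  3  3  3  3  3
 5  0  1  2  2  2  3  3  3  3  4  4  4  4
 2  0  1  2  3  3  3  3  3  3  4  5  5  5
 4  0  1  2  3  4  4  4  4  4  4  5  5  5
 5  0  1  2  3  4  5  5  5  5  5  5  5  5
 2  0  1  2  3  4  5  5  5  5  5  6  6  6
 2  0  1  2  3  4  5  5  5  5  5  6  7  7
 5  0  1  2  3  4  5  6  6  6  6  6  7  7
dp[10][12] = 7. One LCS (by backtracking along matches): 5, 2, 3, 5, 2, 2, 2.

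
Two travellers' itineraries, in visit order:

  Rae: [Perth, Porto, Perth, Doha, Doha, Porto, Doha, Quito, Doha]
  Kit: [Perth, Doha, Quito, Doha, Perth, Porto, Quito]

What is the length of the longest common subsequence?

5

Taking Perth at Rae[3]=Kit[1], then Doha at Rae[4]=Kit[2], then Doha at Rae[5]=Kit[4], then Porto at Rae[6]=Kit[6], then Quito at Rae[8]=Kit[7] gives a common subsequence of length 5. dp[9][7] = 5 confirms this is the maximum.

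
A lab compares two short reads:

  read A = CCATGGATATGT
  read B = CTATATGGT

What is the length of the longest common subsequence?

Let dp[i][j] be the LCS length of the first i bases of read A and the first j bases of read B. dp[i][j] = dp[i-1][j-1]+1 when the i-th and j-th bases match, else max(dp[i-1][j], dp[i][j-1]).
    ·  C  T  A  T  A  T  G  G  T
 ·  0  0  0  0  0  0  0  0  0  0
 C  0  1  1  1  1  1  1  1  1  1
 C  0  1  1  1  1  1  1  1  1  1
 A  0  1  1  2  2  2  2  2  2  2
 T  0  1  2  2  3  3  3  3  3  3
 G  0  1  2  2  3  3  3  4  4  4
 G  0  1  2  2  3  3  3  4  5  5
 A  0  1  2  3  3  4  4  4  5  5
 T  0  1  2  3  4  4  5  5  5  6
 A  0  1  2  3  4  5  5  5  5  6
 T  0  1  2  3  4  5  6  6  6  6
 G  0  1  2  3  4  5  6  7  7  7
 T  0  1  2  3  4  5  6  7  7  8
dp[12][9] = 8. One LCS (by backtracking along matches): CTATATGT.

8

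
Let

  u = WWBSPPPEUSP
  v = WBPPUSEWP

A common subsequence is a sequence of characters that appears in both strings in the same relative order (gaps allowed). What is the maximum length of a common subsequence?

Match W (u #2, v #1); then B (u #3, v #2); then P (u #6, v #3); then P (u #7, v #4); then U (u #9, v #5); then S (u #10, v #6); then P (u #11, v #9) — 7 characters in the same relative order in both. The LCS DP gives dp[11][9] = 7, so this is optimal.

7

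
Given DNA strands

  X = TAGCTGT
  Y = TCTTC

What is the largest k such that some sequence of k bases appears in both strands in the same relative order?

4

Let dp[i][j] be the LCS length of the first i bases of X and the first j bases of Y. dp[i][j] = dp[i-1][j-1]+1 when the i-th and j-th bases match, else max(dp[i-1][j], dp[i][j-1]).
    ·  T  C  T  T  C
 ·  0  0  0  0  0  0
 T  0  1  1  1  1  1
 A  0  1  1  1  1  1
 G  0  1  1  1  1  1
 C  0  1  2  2  2  2
 T  0  1  2  3  3  3
 G  0  1  2  3  3  3
 T  0  1  2  3  4  4
dp[7][5] = 4. One LCS (by backtracking along matches): TCTT.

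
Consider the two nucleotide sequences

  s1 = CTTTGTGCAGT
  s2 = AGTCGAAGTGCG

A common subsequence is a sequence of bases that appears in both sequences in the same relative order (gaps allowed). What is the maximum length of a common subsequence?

6

Let dp[i][j] be the LCS length of the first i bases of s1 and the first j bases of s2. dp[i][j] = dp[i-1][j-1]+1 when the i-th and j-th bases match, else max(dp[i-1][j], dp[i][j-1]).
    ·  A  G  T  C  G  A  A  G  T  G  C  G
 ·  0  0  0  0  0  0  0  0  0  0  0  0  0
 C  0  0  0  0  1  1  1  1  1  1  1  1  1
 T  0  0  0  1  1  1  1  1  1  2  2  2  2
 T  0  0  0  1  1  1  1  1  1  2  2  2  2
 T  0  0  0  1  1  1  1  1  1  2  2  2  2
 G  0  0  1  1  1  2  2  2  2  2  3  3  3
 T  0  0  1  2  2  2  2  2  2  3  3  3  3
 G  0  0  1  2  2  3  3  3  3  3  4  4  4
 C  0  0  1  2  3  3  3  3  3  3  4  5  5
 A  0  1  1  2  3  3  4  4  4  4  4  5  5
 G  0  1  2  2  3  4  4  4  5  5  5  5  6
 T  0  1  2  3  3  4  4  4  5  6  6  6  6
dp[11][12] = 6. One LCS (by backtracking along matches): CGTGCG.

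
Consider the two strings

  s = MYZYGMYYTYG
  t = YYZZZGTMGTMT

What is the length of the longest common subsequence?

Match Y (s #2, t #2), then Z (s #3, t #5), then G (s #5, t #9), then M (s #6, t #11), then T (s #9, t #12) — 5 characters in the same relative order in both. dp[11][12] = 5 confirms this is the maximum.

5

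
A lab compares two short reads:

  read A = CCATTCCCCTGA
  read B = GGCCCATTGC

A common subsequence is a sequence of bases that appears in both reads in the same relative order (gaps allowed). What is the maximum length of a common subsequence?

Let dp[i][j] be the LCS length of the first i bases of read A and the first j bases of read B. dp[i][j] = dp[i-1][j-1]+1 when the i-th and j-th bases match, else max(dp[i-1][j], dp[i][j-1]).
    ·  G  G  C  C  C  A  T  T  G  C
 ·  0  0  0  0  0  0  0  0  0  0  0
 C  0  0  0  1  1  1  1  1  1  1  1
 C  0  0  0  1  2  2  2  2  2  2  2
 A  0  0  0  1  2  2  3  3  3  3  3
 T  0  0  0  1  2  2  3  4  4  4  4
 T  0  0  0  1  2  2  3  4  5  5  5
 C  0  0  0  1  2  3  3  4  5  5  6
 C  0  0  0  1  2  3  3  4  5  5  6
 C  0  0  0  1  2  3  3  4  5  5  6
 C  0  0  0  1  2  3  3  4  5  5  6
 T  0  0  0  1  2  3  3  4  5  5  6
 G  0  1  1  1  2  3  3  4  5  6  6
 A  0  1  1  1  2  3  4  4  5  6  6
dp[12][10] = 6. One LCS (by backtracking along matches): CCATTC.

6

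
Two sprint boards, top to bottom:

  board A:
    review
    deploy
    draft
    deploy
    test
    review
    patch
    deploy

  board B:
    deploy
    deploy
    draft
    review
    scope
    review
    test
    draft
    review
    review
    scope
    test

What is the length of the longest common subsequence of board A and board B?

Match deploy (board A #2, board B #2); then draft (board A #3, board B #3); then test (board A #5, board B #7); then review (board A #6, board B #10) — 4 tasks in the same relative order in both, and the DP table's final entry dp[8][12] is also 4, so no common subsequence is longer.

4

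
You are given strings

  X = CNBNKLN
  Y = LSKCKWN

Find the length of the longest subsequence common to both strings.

One common subsequence of length 3: C (X #1, Y #4); then K (X #5, Y #5); then N (X #7, Y #7). dp[7][7] = 3 confirms this is the maximum.

3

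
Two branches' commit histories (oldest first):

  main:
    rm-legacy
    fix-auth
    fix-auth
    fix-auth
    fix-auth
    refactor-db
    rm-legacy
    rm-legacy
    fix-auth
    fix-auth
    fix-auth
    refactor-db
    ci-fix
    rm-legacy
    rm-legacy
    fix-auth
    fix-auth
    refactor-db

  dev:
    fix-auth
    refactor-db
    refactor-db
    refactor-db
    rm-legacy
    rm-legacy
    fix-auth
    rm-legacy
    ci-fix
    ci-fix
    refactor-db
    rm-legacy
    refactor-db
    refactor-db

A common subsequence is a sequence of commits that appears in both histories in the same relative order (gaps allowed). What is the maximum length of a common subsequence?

8

Taking fix-auth [2,1] → refactor-db [6,4] → rm-legacy [7,5] → rm-legacy [8,6] → fix-auth [9,7] → refactor-db [12,11] → rm-legacy [14,12] → refactor-db [18,14] gives a common subsequence of length 8, and the DP table's final entry dp[18][14] is also 8, so no common subsequence is longer.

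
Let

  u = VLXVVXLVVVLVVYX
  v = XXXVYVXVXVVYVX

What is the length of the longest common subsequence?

Taking X [3,3] → V [4,4] → V [5,6] → X [6,7] → V [8,8] → V [9,10] → V [10,11] → V [13,13] → X [15,14] gives a common subsequence of length 9. dp[15][14] = 9 confirms this is the maximum.

9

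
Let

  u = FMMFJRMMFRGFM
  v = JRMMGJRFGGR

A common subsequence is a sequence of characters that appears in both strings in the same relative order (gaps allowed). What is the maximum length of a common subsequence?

6

Let dp[i][j] be the LCS length of the first i characters of u and the first j characters of v. dp[i][j] = dp[i-1][j-1]+1 when the i-th and j-th characters match, else max(dp[i-1][j], dp[i][j-1]).
    ·  J  R  M  M  G  J  R  F  G  G  R
 ·  0  0  0  0  0  0  0  0  0  0  0  0
 F  0  0  0  0  0  0  0  0  1  1  1  1
 M  0  0  0  1  1  1  1  1  1  1  1  1
 M  0  0  0  1  2  2  2  2  2  2  2  2
 F  0  0  0  1  2  2  2  2  3  3  3  3
 J  0  1  1  1  2  2  3  3  3  3  3  3
 R  0  1  2  2  2  2  3  4  4  4  4  4
 M  0  1  2  3  3  3  3  4  4  4  4  4
 M  0  1  2  3  4  4  4  4  4  4  4  4
 F  0  1  2  3  4  4  4  4  5  5  5  5
 R  0  1  2  3  4  4  4  5  5  5  5  6
 G  0  1  2  3  4  5  5  5  5  6  6  6
 F  0  1  2  3  4  5  5  5  6  6  6  6
 M  0  1  2  3  4  5  5  5  6  6  6  6
dp[13][11] = 6. One LCS (by backtracking along matches): MMJRFR.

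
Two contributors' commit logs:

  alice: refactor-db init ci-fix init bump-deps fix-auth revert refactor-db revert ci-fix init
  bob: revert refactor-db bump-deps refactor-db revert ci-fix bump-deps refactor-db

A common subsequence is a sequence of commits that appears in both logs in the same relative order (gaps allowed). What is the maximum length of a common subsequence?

5

One common subsequence of length 5: refactor-db (alice #1, bob #2), then bump-deps (alice #5, bob #3), then refactor-db (alice #8, bob #4), then revert (alice #9, bob #5), then ci-fix (alice #10, bob #6). dp[11][8] = 5 confirms this is the maximum.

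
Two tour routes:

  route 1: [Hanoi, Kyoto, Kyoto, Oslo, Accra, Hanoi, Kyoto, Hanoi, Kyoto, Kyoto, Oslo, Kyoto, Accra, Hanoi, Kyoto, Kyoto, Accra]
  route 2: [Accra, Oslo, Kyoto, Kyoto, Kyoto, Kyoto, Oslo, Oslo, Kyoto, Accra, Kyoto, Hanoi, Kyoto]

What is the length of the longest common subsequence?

9

Taking Kyoto at route 1[2]=route 2[3], then Kyoto at route 1[3]=route 2[4], then Kyoto at route 1[7]=route 2[5], then Kyoto at route 1[9]=route 2[6], then Oslo at route 1[11]=route 2[8], then Kyoto at route 1[12]=route 2[9], then Accra at route 1[13]=route 2[10], then Hanoi at route 1[14]=route 2[12], then Kyoto at route 1[16]=route 2[13] gives a common subsequence of length 9. The LCS DP gives dp[17][13] = 9, so this is optimal.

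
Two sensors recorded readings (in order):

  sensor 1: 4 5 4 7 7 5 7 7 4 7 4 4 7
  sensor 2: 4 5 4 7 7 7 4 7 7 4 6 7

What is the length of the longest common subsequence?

10

One common subsequence of length 10: 4 [1,1], 5 [2,2], 4 [3,3], 7 [4,4], 7 [5,5], 7 [7,6], 7 [8,8], 7 [10,9], 4 [11,10], 7 [13,12]. dp[13][12] = 10 confirms this is the maximum.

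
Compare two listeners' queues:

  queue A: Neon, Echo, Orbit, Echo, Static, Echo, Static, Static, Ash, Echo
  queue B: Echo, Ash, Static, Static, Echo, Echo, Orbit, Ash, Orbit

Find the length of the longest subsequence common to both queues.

4

Pick Echo (queue A #2, queue B #1), then Echo (queue A #4, queue B #5), then Echo (queue A #6, queue B #6), then Ash (queue A #9, queue B #8); all 4 songs appear in both, in order. Since dp[10][9] = 4, nothing longer is possible.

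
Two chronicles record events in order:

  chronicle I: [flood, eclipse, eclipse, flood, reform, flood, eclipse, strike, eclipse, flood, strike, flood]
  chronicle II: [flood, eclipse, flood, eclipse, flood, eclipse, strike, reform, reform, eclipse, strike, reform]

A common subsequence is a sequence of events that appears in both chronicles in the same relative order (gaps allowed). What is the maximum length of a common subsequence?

8

Pick flood [1,1], then eclipse [2,2], then eclipse [3,4], then flood [6,5], then eclipse [7,6], then strike [8,7], then eclipse [9,10], then strike [11,11]; all 8 events appear in both, in order. dp[12][12] = 8 confirms this is the maximum.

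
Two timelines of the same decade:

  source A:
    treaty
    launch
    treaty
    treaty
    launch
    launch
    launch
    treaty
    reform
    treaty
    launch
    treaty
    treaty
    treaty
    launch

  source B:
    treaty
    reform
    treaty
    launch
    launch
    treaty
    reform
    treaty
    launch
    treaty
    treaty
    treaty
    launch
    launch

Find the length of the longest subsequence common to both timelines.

12

Match treaty at source A[1]=source B[1], treaty at source A[4]=source B[3], launch at source A[6]=source B[4], launch at source A[7]=source B[5], treaty at source A[8]=source B[6], reform at source A[9]=source B[7], treaty at source A[10]=source B[8], launch at source A[11]=source B[9], treaty at source A[12]=source B[10], treaty at source A[13]=source B[11], treaty at source A[14]=source B[12], launch at source A[15]=source B[14] — 12 events in the same relative order in both, and the DP table's final entry dp[15][14] is also 12, so no common subsequence is longer.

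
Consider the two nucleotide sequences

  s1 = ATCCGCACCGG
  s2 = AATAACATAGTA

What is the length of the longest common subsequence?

Let dp[i][j] be the LCS length of the first i bases of s1 and the first j bases of s2. dp[i][j] = dp[i-1][j-1]+1 when the i-th and j-th bases match, else max(dp[i-1][j], dp[i][j-1]).
    ·  A  A  T  A  A  C  A  T  A  G  T  A
 ·  0  0  0  0  0  0  0  0  0  0  0  0  0
 A  0  1  1  1  1  1  1  1  1  1  1  1  1
 T  0  1  1  2  2  2  2  2  2  2  2  2  2
 C  0  1  1  2  2  2  3  3  3  3  3  3  3
 C  0  1  1  2  2  2  3  3  3  3  3  3  3
 G  0  1  1  2  2  2  3  3  3  3  4  4  4
 C  0  1  1  2  2  2  3  3  3  3  4  4  4
 A  0  1  2  2  3  3  3  4  4  4  4  4  5
 C  0  1  2  2  3  3  4  4  4  4  4  4  5
 C  0  1  2  2  3  3  4  4  4  4  4  4  5
 G  0  1  2  2  3  3  4  4  4  4  5  5  5
 G  0  1  2  2  3  3  4  4  4  4  5  5  5
dp[11][12] = 5. One LCS (by backtracking along matches): ATCGA.

5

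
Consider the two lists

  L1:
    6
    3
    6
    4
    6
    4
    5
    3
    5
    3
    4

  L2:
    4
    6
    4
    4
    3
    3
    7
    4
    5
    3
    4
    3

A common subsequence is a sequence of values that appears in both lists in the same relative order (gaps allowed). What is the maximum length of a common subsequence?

7

Match 6 (L1 #3, L2 #2), then 4 (L1 #4, L2 #3), then 4 (L1 #6, L2 #4), then 3 (L1 #8, L2 #6), then 5 (L1 #9, L2 #9), then 3 (L1 #10, L2 #10), then 4 (L1 #11, L2 #11) — 7 values in the same relative order in both. The LCS DP gives dp[11][12] = 7, so this is optimal.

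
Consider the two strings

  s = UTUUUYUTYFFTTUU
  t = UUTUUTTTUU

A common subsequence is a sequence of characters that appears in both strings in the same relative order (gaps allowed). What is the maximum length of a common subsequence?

9

Let dp[i][j] be the LCS length of the first i characters of s and the first j characters of t. dp[i][j] = dp[i-1][j-1]+1 when the i-th and j-th characters match, else max(dp[i-1][j], dp[i][j-1]).
    ·  U  U  T  U  U  T  T  T  U  U
 ·  0  0  0  0  0  0  0  0  0  0  0
 U  0  1  1  1  1  1  1  1  1  1  1
 T  0  1  1  2  2  2  2  2  2  2  2
 U  0  1  2  2  3  3  3  3  3  3  3
 U  0  1  2  2  3  4  4  4  4  4  4
 U  0  1  2  2  3  4  4  4  4  5  5
 Y  0  1  2  2  3  4  4  4  4  5  5
 U  0  1  2  2  3  4  4  4  4  5  6
 T  0  1  2  3  3  4  5  5  5  5  6
 Y  0  1  2  3  3  4  5  5  5  5  6
 F  0  1  2  3  3  4  5  5  5  5  6
 F  0  1  2  3  3  4  5  5  5  5  6
 T  0  1  2  3  3  4  5  6  6  6  6
 T  0  1  2  3  3  4  5  6  7  7  7
 U  0  1  2  3  4  4  5  6  7  8  8
 U  0  1  2  3  4  5  5  6  7  8  9
dp[15][10] = 9. One LCS (by backtracking along matches): UTUUTTTUU.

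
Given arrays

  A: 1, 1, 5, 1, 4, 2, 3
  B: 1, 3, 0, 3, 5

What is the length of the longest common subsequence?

Let dp[i][j] be the LCS length of the first i values of A and the first j values of B. dp[i][j] = dp[i-1][j-1]+1 when the i-th and j-th values match, else max(dp[i-1][j], dp[i][j-1]).
    ·  1  3  0  3  5
 ·  0  0  0  0  0  0
 1  0  1  1  1  1  1
 1  0  1  1  1  1  1
 5  0  1  1  1  1  2
 1  0  1  1  1  1  2
 4  0  1  1  1  1  2
 2  0  1  1  1  1  2
 3  0  1  2  2  2  2
dp[7][5] = 2. One LCS (by backtracking along matches): 1, 5.

2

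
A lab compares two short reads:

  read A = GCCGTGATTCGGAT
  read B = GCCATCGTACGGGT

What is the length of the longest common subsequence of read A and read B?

Pick G (read A #1, read B #1), C (read A #2, read B #3), C (read A #3, read B #6), G (read A #4, read B #7), T (read A #5, read B #8), A (read A #7, read B #9), C (read A #10, read B #10), G (read A #11, read B #12), G (read A #12, read B #13), T (read A #14, read B #14); all 10 bases appear in both, in order. Since dp[14][14] = 10, nothing longer is possible.

10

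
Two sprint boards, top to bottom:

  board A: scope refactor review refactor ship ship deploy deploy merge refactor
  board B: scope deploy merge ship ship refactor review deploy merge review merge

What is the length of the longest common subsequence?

Match scope at board A[1]=board B[1] → refactor at board A[2]=board B[6] → review at board A[3]=board B[7] → deploy at board A[7]=board B[8] → merge at board A[9]=board B[11] — 5 tasks in the same relative order in both. Since dp[10][11] = 5, nothing longer is possible.

5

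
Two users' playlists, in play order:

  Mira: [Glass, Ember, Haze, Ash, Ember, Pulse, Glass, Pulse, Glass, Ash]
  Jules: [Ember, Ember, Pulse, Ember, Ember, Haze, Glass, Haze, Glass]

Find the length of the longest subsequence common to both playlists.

5

Match Ember (Mira #2, Jules #1) → Ember (Mira #5, Jules #2) → Pulse (Mira #6, Jules #3) → Glass (Mira #7, Jules #7) → Glass (Mira #9, Jules #9) — 5 songs in the same relative order in both. dp[10][9] = 5 confirms this is the maximum.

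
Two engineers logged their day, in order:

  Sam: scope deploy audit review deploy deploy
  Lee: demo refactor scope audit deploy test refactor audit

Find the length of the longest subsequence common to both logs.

Taking scope at Sam[1]=Lee[3]; then deploy at Sam[2]=Lee[5]; then audit at Sam[3]=Lee[8] gives a common subsequence of length 3, and the DP table's final entry dp[6][8] is also 3, so no common subsequence is longer.

3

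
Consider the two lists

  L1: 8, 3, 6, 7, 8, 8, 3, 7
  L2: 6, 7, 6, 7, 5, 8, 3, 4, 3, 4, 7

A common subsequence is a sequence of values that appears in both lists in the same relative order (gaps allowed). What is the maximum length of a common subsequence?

5

Let dp[i][j] be the LCS length of the first i values of L1 and the first j values of L2. dp[i][j] = dp[i-1][j-1]+1 when the i-th and j-th values match, else max(dp[i-1][j], dp[i][j-1]).
    ·  6  7  6  7  5  8  3  4  3  4  7
 ·  0  0  0  0  0  0  0  0  0  0  0  0
 8  0  0  0  0  0  0  1  1  1  1  1  1
 3  0  0  0  0  0  0  1  2  2  2  2  2
 6  0  1  1  1  1  1  1  2  2  2  2  2
 7  0  1  2  2  2  2  2  2  2  2  2  3
 8  0  1  2  2  2  2  3  3  3  3  3  3
 8  0  1  2  2  2  2  3  3  3  3  3  3
 3  0  1  2  2  2  2  3  4  4  4  4  4
 7  0  1  2  2  3  3  3  4  4  4  4  5
dp[8][11] = 5. One LCS (by backtracking along matches): 6, 7, 8, 3, 7.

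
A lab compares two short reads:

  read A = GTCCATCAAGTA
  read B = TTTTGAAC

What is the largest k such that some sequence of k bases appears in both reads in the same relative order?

Taking T [2,3], then T [6,4], then A [8,6], then A [9,7] gives a common subsequence of length 4. dp[12][8] = 4 confirms this is the maximum.

4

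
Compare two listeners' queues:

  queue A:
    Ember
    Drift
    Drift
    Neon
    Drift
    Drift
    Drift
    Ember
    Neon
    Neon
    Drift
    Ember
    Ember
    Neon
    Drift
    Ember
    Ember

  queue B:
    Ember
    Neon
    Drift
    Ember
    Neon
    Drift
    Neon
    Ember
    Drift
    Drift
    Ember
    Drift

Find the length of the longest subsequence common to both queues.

9

Taking Ember (queue A #1, queue B #1), then Neon (queue A #4, queue B #2), then Drift (queue A #7, queue B #3), then Ember (queue A #8, queue B #4), then Neon (queue A #9, queue B #5), then Neon (queue A #10, queue B #7), then Drift (queue A #11, queue B #10), then Ember (queue A #13, queue B #11), then Drift (queue A #15, queue B #12) gives a common subsequence of length 9. dp[17][12] = 9 confirms this is the maximum.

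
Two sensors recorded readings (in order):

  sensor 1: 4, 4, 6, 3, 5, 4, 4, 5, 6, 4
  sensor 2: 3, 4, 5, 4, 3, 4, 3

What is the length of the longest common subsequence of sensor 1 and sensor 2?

4

Let dp[i][j] be the LCS length of the first i values of sensor 1 and the first j values of sensor 2. dp[i][j] = dp[i-1][j-1]+1 when the i-th and j-th values match, else max(dp[i-1][j], dp[i][j-1]).
    ·  3  4  5  4  3  4  3
 ·  0  0  0  0  0  0  0  0
 4  0  0  1  1  1  1  1  1
 4  0  0  1  1  2  2  2  2
 6  0  0  1  1  2  2  2  2
 3  0  1  1  1  2  3  3  3
 5  0  1  1  2  2  3  3  3
 4  0  1  2  2  3  3  4  4
 4  0  1  2  2  3  3  4  4
 5  0  1  2  3  3  3  4  4
 6  0  1  2  3  3  3  4  4
 4  0  1  2  3  4  4  4  4
dp[10][7] = 4. One LCS (by backtracking along matches): 4, 4, 3, 4.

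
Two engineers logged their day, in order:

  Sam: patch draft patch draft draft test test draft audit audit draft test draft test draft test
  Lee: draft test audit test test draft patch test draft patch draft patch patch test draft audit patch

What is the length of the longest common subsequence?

Taking draft (Sam #2, Lee #1), then test (Sam #6, Lee #4), then test (Sam #7, Lee #5), then draft (Sam #8, Lee #6), then draft (Sam #11, Lee #9), then draft (Sam #13, Lee #11), then test (Sam #14, Lee #14), then draft (Sam #15, Lee #15) gives a common subsequence of length 8. The LCS DP gives dp[16][17] = 8, so this is optimal.

8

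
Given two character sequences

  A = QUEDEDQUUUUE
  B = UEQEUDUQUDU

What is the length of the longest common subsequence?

One common subsequence of length 7: U at A[2]=B[1]; then E at A[3]=B[2]; then E at A[5]=B[4]; then D at A[6]=B[6]; then Q at A[7]=B[8]; then U at A[8]=B[9]; then U at A[11]=B[11]. dp[12][11] = 7 confirms this is the maximum.

7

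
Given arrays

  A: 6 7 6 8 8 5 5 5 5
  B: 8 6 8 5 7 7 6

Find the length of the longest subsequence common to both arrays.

Let dp[i][j] be the LCS length of the first i values of A and the first j values of B. dp[i][j] = dp[i-1][j-1]+1 when the i-th and j-th values match, else max(dp[i-1][j], dp[i][j-1]).
    ·  8  6  8  5  7  7  6
 ·  0  0  0  0  0  0  0  0
 6  0  0  1  1  1  1  1  1
 7  0  0  1  1  1  2  2  2
 6  0  0  1  1  1  2  2  3
 8  0  1  1  2  2  2  2  3
 8  0  1  1  2  2  2  2  3
 5  0  1  1  2  3  3  3  3
 5  0  1  1  2  3  3  3  3
 5  0  1  1  2  3  3  3  3
 5  0  1  1  2  3  3  3  3
dp[9][7] = 3. One LCS (by backtracking along matches): 6, 7, 6.

3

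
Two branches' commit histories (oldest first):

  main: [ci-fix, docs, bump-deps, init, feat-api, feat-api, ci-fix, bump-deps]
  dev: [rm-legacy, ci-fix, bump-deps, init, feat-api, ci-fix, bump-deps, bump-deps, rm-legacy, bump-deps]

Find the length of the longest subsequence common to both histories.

6

Taking ci-fix (main #1, dev #2) → bump-deps (main #3, dev #3) → init (main #4, dev #4) → feat-api (main #6, dev #5) → ci-fix (main #7, dev #6) → bump-deps (main #8, dev #10) gives a common subsequence of length 6. dp[8][10] = 6 confirms this is the maximum.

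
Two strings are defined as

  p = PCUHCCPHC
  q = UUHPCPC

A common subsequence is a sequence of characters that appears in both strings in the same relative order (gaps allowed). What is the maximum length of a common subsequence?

5

Pick U at p[3]=q[2], H at p[4]=q[3], C at p[6]=q[5], P at p[7]=q[6], C at p[9]=q[7]; all 5 characters appear in both, in order. Since dp[9][7] = 5, nothing longer is possible.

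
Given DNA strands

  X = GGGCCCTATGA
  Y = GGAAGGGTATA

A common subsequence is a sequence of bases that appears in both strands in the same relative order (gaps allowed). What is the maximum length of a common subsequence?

Let dp[i][j] be the LCS length of the first i bases of X and the first j bases of Y. dp[i][j] = dp[i-1][j-1]+1 when the i-th and j-th bases match, else max(dp[i-1][j], dp[i][j-1]).
    ·  G  G  A  A  G  G  G  T  A  T  A
 ·  0  0  0  0  0  0  0  0  0  0  0  0
 G  0  1  1  1  1  1  1  1  1  1  1  1
 G  0  1  2  2  2  2  2  2  2  2  2  2
 G  0  1  2  2  2  3  3  3  3  3  3  3
 C  0  1  2  2  2  3  3  3  3  3  3  3
 C  0  1  2  2  2  3  3  3  3  3  3  3
 C  0  1  2  2  2  3  3  3  3  3  3  3
 T  0  1  2  2  2  3  3  3  4  4  4  4
 A  0  1  2  3  3  3  3  3  4  5  5  5
 T  0  1  2  3  3  3  3  3  4  5  6  6
 G  0  1  2  3  3  4  4  4  4  5  6  6
 A  0  1  2  3  4  4  4  4  4  5  6  7
dp[11][11] = 7. One LCS (by backtracking along matches): GGGTATA.

7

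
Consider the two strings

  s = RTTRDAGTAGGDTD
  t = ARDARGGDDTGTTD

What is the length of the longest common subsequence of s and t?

8

One common subsequence of length 8: R at s[4]=t[2]; then D at s[5]=t[3]; then A at s[6]=t[4]; then G at s[7]=t[7]; then T at s[8]=t[10]; then G at s[10]=t[11]; then T at s[13]=t[13]; then D at s[14]=t[14]. The LCS DP gives dp[14][14] = 8, so this is optimal.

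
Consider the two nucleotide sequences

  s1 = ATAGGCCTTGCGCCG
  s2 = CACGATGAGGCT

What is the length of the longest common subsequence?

Taking A [1,5]; then T [2,6]; then A [3,8]; then G [4,9]; then G [5,10]; then C [7,11]; then T [9,12] gives a common subsequence of length 7. Since dp[15][12] = 7, nothing longer is possible.

7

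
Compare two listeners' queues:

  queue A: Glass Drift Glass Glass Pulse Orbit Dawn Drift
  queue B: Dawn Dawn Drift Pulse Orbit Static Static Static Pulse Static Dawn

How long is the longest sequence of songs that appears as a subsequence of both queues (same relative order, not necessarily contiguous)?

4

Taking Drift (queue A #2, queue B #3) → Pulse (queue A #5, queue B #4) → Orbit (queue A #6, queue B #5) → Dawn (queue A #7, queue B #11) gives a common subsequence of length 4. The LCS DP gives dp[8][11] = 4, so this is optimal.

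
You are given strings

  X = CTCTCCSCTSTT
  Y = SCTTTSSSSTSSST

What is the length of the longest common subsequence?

7

Pick C [1,2], then T [2,4], then T [4,5], then S [7,9], then T [9,10], then S [10,13], then T [12,14]; all 7 characters appear in both, in order. The LCS DP gives dp[12][14] = 7, so this is optimal.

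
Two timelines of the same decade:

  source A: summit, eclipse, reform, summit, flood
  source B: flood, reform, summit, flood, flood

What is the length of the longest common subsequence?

One common subsequence of length 3: reform [3,2], summit [4,3], flood [5,5]. Since dp[5][5] = 3, nothing longer is possible.

3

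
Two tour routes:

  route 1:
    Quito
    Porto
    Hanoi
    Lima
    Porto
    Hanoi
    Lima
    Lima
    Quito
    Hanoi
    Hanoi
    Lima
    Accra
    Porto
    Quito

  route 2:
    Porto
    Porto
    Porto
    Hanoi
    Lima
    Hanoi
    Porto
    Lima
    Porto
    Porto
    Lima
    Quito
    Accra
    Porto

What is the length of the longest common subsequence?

Pick Porto [2,3] → Hanoi [3,4] → Lima [4,5] → Porto [5,7] → Lima [7,8] → Lima [8,11] → Quito [9,12] → Accra [13,13] → Porto [14,14]; all 9 stops appear in both, in order. Since dp[15][14] = 9, nothing longer is possible.

9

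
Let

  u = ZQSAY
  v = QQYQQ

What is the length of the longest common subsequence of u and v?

2

Pick Q [2,2] → Y [5,3]; all 2 characters appear in both, in order. Since dp[5][5] = 2, nothing longer is possible.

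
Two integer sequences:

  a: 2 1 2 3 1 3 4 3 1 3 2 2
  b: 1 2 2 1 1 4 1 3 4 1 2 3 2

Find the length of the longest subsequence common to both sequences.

One common subsequence of length 8: 2 at a[1]=b[3] → 1 at a[2]=b[5] → 1 at a[5]=b[7] → 3 at a[6]=b[8] → 4 at a[7]=b[9] → 1 at a[9]=b[10] → 3 at a[10]=b[12] → 2 at a[12]=b[13]. Since dp[12][13] = 8, nothing longer is possible.

8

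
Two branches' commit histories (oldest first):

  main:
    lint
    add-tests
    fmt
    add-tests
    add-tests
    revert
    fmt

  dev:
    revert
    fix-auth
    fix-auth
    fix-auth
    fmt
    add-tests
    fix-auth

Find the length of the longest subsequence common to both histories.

2

Taking fmt [3,5] → add-tests [4,6] gives a common subsequence of length 2, and the DP table's final entry dp[7][7] is also 2, so no common subsequence is longer.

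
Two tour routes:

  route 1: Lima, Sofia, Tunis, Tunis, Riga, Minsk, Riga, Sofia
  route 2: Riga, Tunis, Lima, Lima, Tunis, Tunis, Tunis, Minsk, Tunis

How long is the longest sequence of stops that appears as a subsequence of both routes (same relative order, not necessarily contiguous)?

Pick Lima at route 1[1]=route 2[4]; then Tunis at route 1[3]=route 2[6]; then Tunis at route 1[4]=route 2[7]; then Minsk at route 1[6]=route 2[8]; all 4 stops appear in both, in order. The LCS DP gives dp[8][9] = 4, so this is optimal.

4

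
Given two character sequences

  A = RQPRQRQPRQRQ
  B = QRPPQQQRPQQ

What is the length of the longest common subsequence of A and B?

Pick R [1,2], then Q [2,6], then Q [5,7], then R [6,8], then P [8,9], then Q [10,10], then Q [12,11]; all 7 characters appear in both, in order, and the DP table's final entry dp[12][11] is also 7, so no common subsequence is longer.

7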